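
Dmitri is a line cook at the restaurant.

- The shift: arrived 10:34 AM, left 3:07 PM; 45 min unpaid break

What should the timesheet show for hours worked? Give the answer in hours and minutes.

The shift: 10:34 AM–3:07 PM = 4 h 33 min; less 45 min break → 3 h 48 min

3 h 48 min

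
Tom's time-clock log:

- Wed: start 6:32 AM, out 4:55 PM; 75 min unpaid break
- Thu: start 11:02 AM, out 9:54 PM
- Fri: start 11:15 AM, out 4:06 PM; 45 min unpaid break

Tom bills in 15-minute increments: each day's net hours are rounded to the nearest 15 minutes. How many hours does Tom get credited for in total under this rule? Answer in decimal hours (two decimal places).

Wed: 6:32 AM–4:55 PM = 10 h 23 min − 75 min = 9 h 8 min → rounds to 9 h 15 min
Thu: 11:02 AM–9:54 PM = 10 h 52 min → rounds to 10 h 45 min
Fri: 11:15 AM–4:06 PM = 4 h 51 min − 45 min = 4 h 6 min → rounds to 4 h 0 min
Total credited: 24 h 0 min.

24.00 hours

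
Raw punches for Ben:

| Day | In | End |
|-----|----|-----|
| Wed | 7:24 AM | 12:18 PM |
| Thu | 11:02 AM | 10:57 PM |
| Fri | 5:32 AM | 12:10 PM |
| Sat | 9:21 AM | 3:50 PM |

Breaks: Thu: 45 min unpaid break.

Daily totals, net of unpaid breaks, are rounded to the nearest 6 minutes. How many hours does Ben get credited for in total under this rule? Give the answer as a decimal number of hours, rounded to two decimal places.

Wed: 7:24 AM–12:18 PM = 4 h 54 min → rounds to 4 h 54 min
Thu: 11:02 AM–10:57 PM = 11 h 55 min − 45 min = 11 h 10 min → rounds to 11 h 12 min
Fri: 5:32 AM–12:10 PM = 6 h 38 min → rounds to 6 h 36 min
Sat: 9:21 AM–3:50 PM = 6 h 29 min → rounds to 6 h 30 min
Total credited: 29 h 12 min.

29.20 hours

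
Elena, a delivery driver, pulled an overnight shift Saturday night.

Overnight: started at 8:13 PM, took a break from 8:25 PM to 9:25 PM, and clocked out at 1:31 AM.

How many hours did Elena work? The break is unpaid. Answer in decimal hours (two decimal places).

Overnight: 8:13 PM → midnight = 3 h 47 min; midnight → 1:31 AM = 1 h 31 min; span 5 h 18 min; less 60 min break → 4 h 18 min

4.30 hours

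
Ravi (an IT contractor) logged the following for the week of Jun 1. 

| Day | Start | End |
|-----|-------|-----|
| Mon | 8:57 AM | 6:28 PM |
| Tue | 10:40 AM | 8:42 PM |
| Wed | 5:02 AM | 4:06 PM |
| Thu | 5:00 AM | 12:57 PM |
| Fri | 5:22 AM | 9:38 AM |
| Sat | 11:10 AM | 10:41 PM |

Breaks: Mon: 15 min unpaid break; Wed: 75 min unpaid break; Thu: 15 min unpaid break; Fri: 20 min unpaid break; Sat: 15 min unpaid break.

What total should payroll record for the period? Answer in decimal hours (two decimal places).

52.02 hours

Mon: 8:57 AM–6:28 PM = 9 h 31 min; less 15 min break → 9 h 16 min
Tue: 10:40 AM–8:42 PM = 10 h 2 min
Wed: 5:02 AM–4:06 PM = 11 h 4 min; less 75 min break → 9 h 49 min
Thu: 5:00 AM–12:57 PM = 7 h 57 min; less 15 min break → 7 h 42 min
Fri: 5:22 AM–9:38 AM = 4 h 16 min; less 20 min break → 3 h 56 min
Sat: 11:10 AM–10:41 PM = 11 h 31 min; less 15 min break → 11 h 16 min
Total: 9 h 16 min + 10 h 2 min + 9 h 49 min + 7 h 42 min + 3 h 56 min + 11 h 16 min = 52 h 1 min.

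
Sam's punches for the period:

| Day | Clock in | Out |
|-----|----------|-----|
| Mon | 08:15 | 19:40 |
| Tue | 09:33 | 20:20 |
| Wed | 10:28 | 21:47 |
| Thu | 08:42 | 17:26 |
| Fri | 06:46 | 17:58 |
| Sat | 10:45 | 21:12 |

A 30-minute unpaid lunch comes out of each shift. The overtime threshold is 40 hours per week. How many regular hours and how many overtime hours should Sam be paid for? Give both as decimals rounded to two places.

Regular 40.00 hours, overtime 20.90 hours

Mon: 08:15–19:40 = 11 h 25 min; less 30 min break → 10 h 55 min
Tue: 09:33–20:20 = 10 h 47 min; less 30 min break → 10 h 17 min
Wed: 10:28–21:47 = 11 h 19 min; less 30 min break → 10 h 49 min
Thu: 08:42–17:26 = 8 h 44 min; less 30 min break → 8 h 14 min
Fri: 06:46–17:58 = 11 h 12 min; less 30 min break → 10 h 42 min
Sat: 10:45–21:12 = 10 h 27 min; less 30 min break → 9 h 57 min
Total worked: 60 h 54 min = 60.90 h.
Threshold 40 h → overtime 20 h 54 min, regular 40 h 0 min.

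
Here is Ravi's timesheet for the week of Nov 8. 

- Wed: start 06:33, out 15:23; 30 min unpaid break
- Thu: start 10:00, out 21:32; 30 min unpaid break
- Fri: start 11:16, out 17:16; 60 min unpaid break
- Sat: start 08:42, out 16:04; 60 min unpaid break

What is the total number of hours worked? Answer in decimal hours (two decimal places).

30.73 hours

Wed: 06:33–15:23 = 8 h 50 min; less 30 min break → 8 h 20 min
Thu: 10:00–21:32 = 11 h 32 min; less 30 min break → 11 h 2 min
Fri: 11:16–17:16 = 6 h 0 min; less 60 min break → 5 h 0 min
Sat: 08:42–16:04 = 7 h 22 min; less 60 min break → 6 h 22 min
Total: 8 h 20 min + 11 h 2 min + 5 h 0 min + 6 h 22 min = 30 h 44 min.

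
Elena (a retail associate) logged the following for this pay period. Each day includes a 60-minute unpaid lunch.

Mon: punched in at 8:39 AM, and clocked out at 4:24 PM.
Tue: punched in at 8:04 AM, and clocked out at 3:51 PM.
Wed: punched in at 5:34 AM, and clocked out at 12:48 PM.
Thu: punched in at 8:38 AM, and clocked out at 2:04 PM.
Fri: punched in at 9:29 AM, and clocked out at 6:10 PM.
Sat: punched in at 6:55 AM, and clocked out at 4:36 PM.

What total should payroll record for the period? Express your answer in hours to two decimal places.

40.57 hours

Mon: 8:39 AM–4:24 PM = 7 h 45 min; less 60 min break → 6 h 45 min
Tue: 8:04 AM–3:51 PM = 7 h 47 min; less 60 min break → 6 h 47 min
Wed: 5:34 AM–12:48 PM = 7 h 14 min; less 60 min break → 6 h 14 min
Thu: 8:38 AM–2:04 PM = 5 h 26 min; less 60 min break → 4 h 26 min
Fri: 9:29 AM–6:10 PM = 8 h 41 min; less 60 min break → 7 h 41 min
Sat: 6:55 AM–4:36 PM = 9 h 41 min; less 60 min break → 8 h 41 min
Total: 6 h 45 min + 6 h 47 min + 6 h 14 min + 4 h 26 min + 7 h 41 min + 8 h 41 min = 40 h 34 min.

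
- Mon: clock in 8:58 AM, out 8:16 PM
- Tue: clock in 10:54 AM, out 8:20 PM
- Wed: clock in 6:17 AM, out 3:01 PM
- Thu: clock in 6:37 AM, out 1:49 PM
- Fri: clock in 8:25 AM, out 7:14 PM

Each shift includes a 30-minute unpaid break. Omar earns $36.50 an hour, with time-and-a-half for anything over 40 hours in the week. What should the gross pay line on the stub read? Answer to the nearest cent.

Mon: 8:58 AM–8:16 PM = 11 h 18 min; less 30 min break → 10 h 48 min
Tue: 10:54 AM–8:20 PM = 9 h 26 min; less 30 min break → 8 h 56 min
Wed: 6:17 AM–3:01 PM = 8 h 44 min; less 30 min break → 8 h 14 min
Thu: 6:37 AM–1:49 PM = 7 h 12 min; less 30 min break → 6 h 42 min
Fri: 8:25 AM–7:14 PM = 10 h 49 min; less 30 min break → 10 h 19 min
Total worked: 44 h 59 min = 2699 min.
Regular 40 h 0 min = 2400 min at $36.50/h; overtime 4 h 59 min = 299 min at $54.75/h.
Pay = (2400 × $36.50 + 299 × $54.75) ÷ 60 = $1732.84.

$1732.84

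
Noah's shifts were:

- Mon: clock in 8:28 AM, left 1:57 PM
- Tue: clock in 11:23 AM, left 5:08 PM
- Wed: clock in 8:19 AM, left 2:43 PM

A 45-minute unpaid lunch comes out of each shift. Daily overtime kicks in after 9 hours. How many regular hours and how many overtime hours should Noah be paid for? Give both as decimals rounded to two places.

Mon: 8:28 AM–1:57 PM = 5 h 29 min; less 45 min break → 4 h 44 min
Tue: 11:23 AM–5:08 PM = 5 h 45 min; less 45 min break → 5 h 0 min
Wed: 8:19 AM–2:43 PM = 6 h 24 min; less 45 min break → 5 h 39 min
Mon reg 4 h 44 min / OT 0 h 0 min; Tue reg 5 h 0 min / OT 0 h 0 min; Wed reg 5 h 39 min / OT 0 h 0 min.
Totals: regular 15 h 23 min, overtime 0 h 0 min.

Regular 15.38 hours, overtime 0.00 hours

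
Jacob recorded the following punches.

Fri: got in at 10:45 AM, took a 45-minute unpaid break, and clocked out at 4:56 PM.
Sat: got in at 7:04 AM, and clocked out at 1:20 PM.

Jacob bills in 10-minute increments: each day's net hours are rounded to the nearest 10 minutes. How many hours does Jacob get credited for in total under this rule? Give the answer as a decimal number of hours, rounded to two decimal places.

11.83 hours

Fri: 10:45 AM–4:56 PM = 6 h 11 min − 45 min = 5 h 26 min → rounds to 5 h 30 min
Sat: 7:04 AM–1:20 PM = 6 h 16 min → rounds to 6 h 20 min
Total credited: 11 h 50 min.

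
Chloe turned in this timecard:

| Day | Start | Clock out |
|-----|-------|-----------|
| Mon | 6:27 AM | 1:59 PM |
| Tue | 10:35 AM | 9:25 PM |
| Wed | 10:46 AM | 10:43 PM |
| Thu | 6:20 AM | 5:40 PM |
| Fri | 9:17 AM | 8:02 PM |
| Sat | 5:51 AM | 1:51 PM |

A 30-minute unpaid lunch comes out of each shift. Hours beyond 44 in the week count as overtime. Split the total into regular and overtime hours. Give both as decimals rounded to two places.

Regular 44.00 hours, overtime 13.40 hours

Mon: 6:27 AM–1:59 PM = 7 h 32 min; less 30 min break → 7 h 2 min
Tue: 10:35 AM–9:25 PM = 10 h 50 min; less 30 min break → 10 h 20 min
Wed: 10:46 AM–10:43 PM = 11 h 57 min; less 30 min break → 11 h 27 min
Thu: 6:20 AM–5:40 PM = 11 h 20 min; less 30 min break → 10 h 50 min
Fri: 9:17 AM–8:02 PM = 10 h 45 min; less 30 min break → 10 h 15 min
Sat: 5:51 AM–1:51 PM = 8 h 0 min; less 30 min break → 7 h 30 min
Total worked: 57 h 24 min = 57.40 h.
Threshold 44 h → overtime 13 h 24 min, regular 44 h 0 min.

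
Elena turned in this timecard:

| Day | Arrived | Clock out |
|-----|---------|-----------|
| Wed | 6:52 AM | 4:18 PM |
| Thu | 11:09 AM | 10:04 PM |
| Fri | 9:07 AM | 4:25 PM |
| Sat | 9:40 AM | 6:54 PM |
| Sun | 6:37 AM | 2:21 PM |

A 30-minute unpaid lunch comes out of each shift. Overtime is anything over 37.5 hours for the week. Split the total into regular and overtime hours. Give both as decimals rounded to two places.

Wed: 6:52 AM–4:18 PM = 9 h 26 min; less 30 min break → 8 h 56 min
Thu: 11:09 AM–10:04 PM = 10 h 55 min; less 30 min break → 10 h 25 min
Fri: 9:07 AM–4:25 PM = 7 h 18 min; less 30 min break → 6 h 48 min
Sat: 9:40 AM–6:54 PM = 9 h 14 min; less 30 min break → 8 h 44 min
Sun: 6:37 AM–2:21 PM = 7 h 44 min; less 30 min break → 7 h 14 min
Total worked: 42 h 7 min = 42.12 h.
Threshold 37.5 h → overtime 4 h 37 min, regular 37 h 30 min.

Regular 37.50 hours, overtime 4.62 hours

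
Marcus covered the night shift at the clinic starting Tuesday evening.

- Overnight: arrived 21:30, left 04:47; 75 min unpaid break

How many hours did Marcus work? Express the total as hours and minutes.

Overnight: 21:30 → midnight = 2 h 30 min; midnight → 04:47 = 4 h 47 min; span 7 h 17 min; less 75 min break → 6 h 2 min

6 h 2 min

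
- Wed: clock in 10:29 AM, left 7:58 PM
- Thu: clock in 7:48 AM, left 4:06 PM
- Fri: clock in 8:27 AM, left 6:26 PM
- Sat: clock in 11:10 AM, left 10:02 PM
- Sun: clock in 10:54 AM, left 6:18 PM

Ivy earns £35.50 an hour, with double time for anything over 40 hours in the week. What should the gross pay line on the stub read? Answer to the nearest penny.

Wed: 10:29 AM–7:58 PM = 9 h 29 min
Thu: 7:48 AM–4:06 PM = 8 h 18 min
Fri: 8:27 AM–6:26 PM = 9 h 59 min
Sat: 11:10 AM–10:02 PM = 10 h 52 min
Sun: 10:54 AM–6:18 PM = 7 h 24 min
Total worked: 46 h 2 min = 2762 min.
Regular 40 h 0 min = 2400 min at £35.50/h; overtime 6 h 2 min = 362 min at £71.00/h.
Pay = (2400 × £35.50 + 362 × £71.00) ÷ 60 = £1848.37.

£1848.37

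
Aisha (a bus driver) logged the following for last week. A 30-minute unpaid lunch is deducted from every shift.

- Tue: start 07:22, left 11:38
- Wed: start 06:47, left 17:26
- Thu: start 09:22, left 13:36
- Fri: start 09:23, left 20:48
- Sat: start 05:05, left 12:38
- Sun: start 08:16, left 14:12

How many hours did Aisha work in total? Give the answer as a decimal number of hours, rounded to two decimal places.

41.05 hours

Tue: 07:22–11:38 = 4 h 16 min; less 30 min break → 3 h 46 min
Wed: 06:47–17:26 = 10 h 39 min; less 30 min break → 10 h 9 min
Thu: 09:22–13:36 = 4 h 14 min; less 30 min break → 3 h 44 min
Fri: 09:23–20:48 = 11 h 25 min; less 30 min break → 10 h 55 min
Sat: 05:05–12:38 = 7 h 33 min; less 30 min break → 7 h 3 min
Sun: 08:16–14:12 = 5 h 56 min; less 30 min break → 5 h 26 min
Total: 3 h 46 min + 10 h 9 min + 3 h 44 min + 10 h 55 min + 7 h 3 min + 5 h 26 min = 41 h 3 min.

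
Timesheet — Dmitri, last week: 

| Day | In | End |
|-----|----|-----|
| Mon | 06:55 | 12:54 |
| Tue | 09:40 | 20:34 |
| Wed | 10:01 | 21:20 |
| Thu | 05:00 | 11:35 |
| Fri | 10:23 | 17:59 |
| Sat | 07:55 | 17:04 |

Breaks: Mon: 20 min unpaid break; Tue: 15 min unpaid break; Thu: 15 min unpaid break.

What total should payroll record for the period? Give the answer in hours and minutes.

50 h 42 min

Mon: 06:55–12:54 = 5 h 59 min; less 20 min break → 5 h 39 min
Tue: 09:40–20:34 = 10 h 54 min; less 15 min break → 10 h 39 min
Wed: 10:01–21:20 = 11 h 19 min
Thu: 05:00–11:35 = 6 h 35 min; less 15 min break → 6 h 20 min
Fri: 10:23–17:59 = 7 h 36 min
Sat: 07:55–17:04 = 9 h 9 min
Total: 5 h 39 min + 10 h 39 min + 11 h 19 min + 6 h 20 min + 7 h 36 min + 9 h 9 min = 50 h 42 min.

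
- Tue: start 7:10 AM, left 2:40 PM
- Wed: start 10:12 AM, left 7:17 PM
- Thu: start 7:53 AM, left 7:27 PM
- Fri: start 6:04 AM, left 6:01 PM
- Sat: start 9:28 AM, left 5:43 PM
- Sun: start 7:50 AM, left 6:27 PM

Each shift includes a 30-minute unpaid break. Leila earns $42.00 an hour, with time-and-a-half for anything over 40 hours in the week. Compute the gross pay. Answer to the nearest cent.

Tue: 7:10 AM–2:40 PM = 7 h 30 min; less 30 min break → 7 h 0 min
Wed: 10:12 AM–7:17 PM = 9 h 5 min; less 30 min break → 8 h 35 min
Thu: 7:53 AM–7:27 PM = 11 h 34 min; less 30 min break → 11 h 4 min
Fri: 6:04 AM–6:01 PM = 11 h 57 min; less 30 min break → 11 h 27 min
Sat: 9:28 AM–5:43 PM = 8 h 15 min; less 30 min break → 7 h 45 min
Sun: 7:50 AM–6:27 PM = 10 h 37 min; less 30 min break → 10 h 7 min
Total worked: 55 h 58 min = 3358 min.
Regular 40 h 0 min = 2400 min at $42.00/h; overtime 15 h 58 min = 958 min at $63.00/h.
Pay = (2400 × $42.00 + 958 × $63.00) ÷ 60 = $2685.90.

$2685.90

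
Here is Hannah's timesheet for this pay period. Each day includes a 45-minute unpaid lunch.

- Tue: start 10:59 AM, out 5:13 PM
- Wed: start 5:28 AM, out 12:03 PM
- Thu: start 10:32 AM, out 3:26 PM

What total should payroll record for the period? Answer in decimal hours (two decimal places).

Tue: 10:59 AM–5:13 PM = 6 h 14 min; less 45 min break → 5 h 29 min
Wed: 5:28 AM–12:03 PM = 6 h 35 min; less 45 min break → 5 h 50 min
Thu: 10:32 AM–3:26 PM = 4 h 54 min; less 45 min break → 4 h 9 min
Total: 5 h 29 min + 5 h 50 min + 4 h 9 min = 15 h 28 min.

15.47 hours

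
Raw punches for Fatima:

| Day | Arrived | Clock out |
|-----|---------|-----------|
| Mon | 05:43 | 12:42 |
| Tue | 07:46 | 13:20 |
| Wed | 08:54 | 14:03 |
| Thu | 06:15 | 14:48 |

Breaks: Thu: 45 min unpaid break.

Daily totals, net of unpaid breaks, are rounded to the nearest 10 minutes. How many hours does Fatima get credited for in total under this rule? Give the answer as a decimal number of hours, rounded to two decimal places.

Mon: 05:43–12:42 = 6 h 59 min → rounds to 7 h 0 min
Tue: 07:46–13:20 = 5 h 34 min → rounds to 5 h 30 min
Wed: 08:54–14:03 = 5 h 9 min → rounds to 5 h 10 min
Thu: 06:15–14:48 = 8 h 33 min − 45 min = 7 h 48 min → rounds to 7 h 50 min
Total credited: 25 h 30 min.

25.50 hours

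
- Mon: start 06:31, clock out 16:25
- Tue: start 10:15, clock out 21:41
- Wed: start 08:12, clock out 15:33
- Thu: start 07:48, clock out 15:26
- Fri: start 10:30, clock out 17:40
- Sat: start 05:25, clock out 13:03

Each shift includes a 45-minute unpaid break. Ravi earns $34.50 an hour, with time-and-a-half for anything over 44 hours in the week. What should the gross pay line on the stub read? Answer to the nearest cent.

Mon: 06:31–16:25 = 9 h 54 min; less 45 min break → 9 h 9 min
Tue: 10:15–21:41 = 11 h 26 min; less 45 min break → 10 h 41 min
Wed: 08:12–15:33 = 7 h 21 min; less 45 min break → 6 h 36 min
Thu: 07:48–15:26 = 7 h 38 min; less 45 min break → 6 h 53 min
Fri: 10:30–17:40 = 7 h 10 min; less 45 min break → 6 h 25 min
Sat: 05:25–13:03 = 7 h 38 min; less 45 min break → 6 h 53 min
Total worked: 46 h 37 min = 2797 min.
Regular 44 h 0 min = 2640 min at $34.50/h; overtime 2 h 37 min = 157 min at $51.75/h.
Pay = (2640 × $34.50 + 157 × $51.75) ÷ 60 = $1653.41.

$1653.41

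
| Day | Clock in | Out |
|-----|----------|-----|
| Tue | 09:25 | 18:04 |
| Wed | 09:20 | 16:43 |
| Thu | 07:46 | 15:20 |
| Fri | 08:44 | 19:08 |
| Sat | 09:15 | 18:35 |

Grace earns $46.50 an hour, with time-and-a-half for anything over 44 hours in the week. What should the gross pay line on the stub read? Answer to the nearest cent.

Tue: 09:25–18:04 = 8 h 39 min
Wed: 09:20–16:43 = 7 h 23 min
Thu: 07:46–15:20 = 7 h 34 min
Fri: 08:44–19:08 = 10 h 24 min
Sat: 09:15–18:35 = 9 h 20 min
Total worked: 43 h 20 min = 2600 min.
Regular 43 h 20 min = 2600 min at $46.50/h; overtime 0 h 0 min = 0 min at $69.75/h.
Pay = (2600 × $46.50 + 0 × $69.75) ÷ 60 = $2015.00.

$2015.00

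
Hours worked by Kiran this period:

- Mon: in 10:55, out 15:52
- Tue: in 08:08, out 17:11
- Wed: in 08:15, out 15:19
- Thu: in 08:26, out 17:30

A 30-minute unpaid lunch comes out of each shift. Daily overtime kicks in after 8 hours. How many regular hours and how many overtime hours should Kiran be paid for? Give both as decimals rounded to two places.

Regular 27.02 hours, overtime 1.12 hours

Mon: 10:55–15:52 = 4 h 57 min; less 30 min break → 4 h 27 min
Tue: 08:08–17:11 = 9 h 3 min; less 30 min break → 8 h 33 min
Wed: 08:15–15:19 = 7 h 4 min; less 30 min break → 6 h 34 min
Thu: 08:26–17:30 = 9 h 4 min; less 30 min break → 8 h 34 min
Mon reg 4 h 27 min / OT 0 h 0 min; Tue reg 8 h 0 min / OT 0 h 33 min; Wed reg 6 h 34 min / OT 0 h 0 min; Thu reg 8 h 0 min / OT 0 h 34 min.
Totals: regular 27 h 1 min, overtime 1 h 7 min.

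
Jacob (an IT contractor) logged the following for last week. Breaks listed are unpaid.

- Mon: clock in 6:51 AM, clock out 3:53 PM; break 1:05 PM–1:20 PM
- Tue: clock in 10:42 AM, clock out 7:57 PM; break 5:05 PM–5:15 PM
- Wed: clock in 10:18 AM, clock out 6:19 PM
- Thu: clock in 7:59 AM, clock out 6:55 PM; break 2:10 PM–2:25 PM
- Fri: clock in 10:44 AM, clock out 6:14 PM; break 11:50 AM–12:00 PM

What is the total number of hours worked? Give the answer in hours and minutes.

Mon: 6:51 AM–3:53 PM = 9 h 2 min; less 15 min break → 8 h 47 min
Tue: 10:42 AM–7:57 PM = 9 h 15 min; less 10 min break → 9 h 5 min
Wed: 10:18 AM–6:19 PM = 8 h 1 min
Thu: 7:59 AM–6:55 PM = 10 h 56 min; less 15 min break → 10 h 41 min
Fri: 10:44 AM–6:14 PM = 7 h 30 min; less 10 min break → 7 h 20 min
Total: 8 h 47 min + 9 h 5 min + 8 h 1 min + 10 h 41 min + 7 h 20 min = 43 h 54 min.

43 h 54 min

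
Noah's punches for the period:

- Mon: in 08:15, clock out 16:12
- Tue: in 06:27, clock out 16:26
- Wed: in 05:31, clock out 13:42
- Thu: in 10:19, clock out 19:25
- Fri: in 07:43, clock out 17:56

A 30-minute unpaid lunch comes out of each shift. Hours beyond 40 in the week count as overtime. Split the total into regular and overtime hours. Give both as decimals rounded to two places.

Regular 40.00 hours, overtime 2.93 hours

Mon: 08:15–16:12 = 7 h 57 min; less 30 min break → 7 h 27 min
Tue: 06:27–16:26 = 9 h 59 min; less 30 min break → 9 h 29 min
Wed: 05:31–13:42 = 8 h 11 min; less 30 min break → 7 h 41 min
Thu: 10:19–19:25 = 9 h 6 min; less 30 min break → 8 h 36 min
Fri: 07:43–17:56 = 10 h 13 min; less 30 min break → 9 h 43 min
Total worked: 42 h 56 min = 42.93 h.
Threshold 40 h → overtime 2 h 56 min, regular 40 h 0 min.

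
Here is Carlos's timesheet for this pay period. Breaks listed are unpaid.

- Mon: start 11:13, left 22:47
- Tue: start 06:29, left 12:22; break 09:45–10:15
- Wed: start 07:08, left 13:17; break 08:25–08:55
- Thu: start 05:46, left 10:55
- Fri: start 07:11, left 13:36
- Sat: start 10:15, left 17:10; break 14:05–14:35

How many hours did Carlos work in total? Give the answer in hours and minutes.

40 h 35 min

Mon: 11:13–22:47 = 11 h 34 min
Tue: 06:29–12:22 = 5 h 53 min; less 30 min break → 5 h 23 min
Wed: 07:08–13:17 = 6 h 9 min; less 30 min break → 5 h 39 min
Thu: 05:46–10:55 = 5 h 9 min
Fri: 07:11–13:36 = 6 h 25 min
Sat: 10:15–17:10 = 6 h 55 min; less 30 min break → 6 h 25 min
Total: 11 h 34 min + 5 h 23 min + 5 h 39 min + 5 h 9 min + 6 h 25 min + 6 h 25 min = 40 h 35 min.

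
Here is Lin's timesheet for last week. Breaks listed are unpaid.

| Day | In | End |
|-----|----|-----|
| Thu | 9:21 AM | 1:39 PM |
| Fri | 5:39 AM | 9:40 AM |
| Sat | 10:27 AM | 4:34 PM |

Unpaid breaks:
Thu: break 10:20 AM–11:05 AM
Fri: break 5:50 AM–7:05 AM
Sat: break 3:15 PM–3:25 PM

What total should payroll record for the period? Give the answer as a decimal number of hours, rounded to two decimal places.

12.27 hours

Thu: 9:21 AM–1:39 PM = 4 h 18 min; less 45 min break → 3 h 33 min
Fri: 5:39 AM–9:40 AM = 4 h 1 min; less 75 min break → 2 h 46 min
Sat: 10:27 AM–4:34 PM = 6 h 7 min; less 10 min break → 5 h 57 min
Total: 3 h 33 min + 2 h 46 min + 5 h 57 min = 12 h 16 min.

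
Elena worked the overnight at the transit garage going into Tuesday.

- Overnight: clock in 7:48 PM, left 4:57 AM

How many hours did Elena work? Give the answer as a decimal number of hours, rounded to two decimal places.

9.15 hours

Overnight: 7:48 PM → midnight = 4 h 12 min; midnight → 4:57 AM = 4 h 57 min; span 9 h 9 min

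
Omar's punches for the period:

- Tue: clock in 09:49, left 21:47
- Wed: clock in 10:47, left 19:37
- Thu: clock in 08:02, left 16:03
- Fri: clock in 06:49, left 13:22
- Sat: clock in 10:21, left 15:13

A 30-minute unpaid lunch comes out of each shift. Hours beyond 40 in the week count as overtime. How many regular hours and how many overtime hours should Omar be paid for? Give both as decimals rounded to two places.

Regular 37.73 hours, overtime 0.00 hours

Tue: 09:49–21:47 = 11 h 58 min; less 30 min break → 11 h 28 min
Wed: 10:47–19:37 = 8 h 50 min; less 30 min break → 8 h 20 min
Thu: 08:02–16:03 = 8 h 1 min; less 30 min break → 7 h 31 min
Fri: 06:49–13:22 = 6 h 33 min; less 30 min break → 6 h 3 min
Sat: 10:21–15:13 = 4 h 52 min; less 30 min break → 4 h 22 min
Total worked: 37 h 44 min = 37.73 h.
Threshold 40 h → overtime 0 h 0 min, regular 37 h 44 min.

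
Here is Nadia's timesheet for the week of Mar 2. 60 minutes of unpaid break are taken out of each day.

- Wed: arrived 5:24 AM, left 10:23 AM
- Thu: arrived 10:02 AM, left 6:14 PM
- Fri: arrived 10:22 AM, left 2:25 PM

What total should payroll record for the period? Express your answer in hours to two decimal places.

Wed: 5:24 AM–10:23 AM = 4 h 59 min; less 60 min break → 3 h 59 min
Thu: 10:02 AM–6:14 PM = 8 h 12 min; less 60 min break → 7 h 12 min
Fri: 10:22 AM–2:25 PM = 4 h 3 min; less 60 min break → 3 h 3 min
Total: 3 h 59 min + 7 h 12 min + 3 h 3 min = 14 h 14 min.

14.23 hours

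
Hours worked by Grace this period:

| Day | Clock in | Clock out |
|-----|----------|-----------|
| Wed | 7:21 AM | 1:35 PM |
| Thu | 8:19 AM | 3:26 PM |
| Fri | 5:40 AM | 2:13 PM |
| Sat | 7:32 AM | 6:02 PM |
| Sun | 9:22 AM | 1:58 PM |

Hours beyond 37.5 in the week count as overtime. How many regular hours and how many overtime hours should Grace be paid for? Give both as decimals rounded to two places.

Regular 37.00 hours, overtime 0.00 hours

Wed: 7:21 AM–1:35 PM = 6 h 14 min
Thu: 8:19 AM–3:26 PM = 7 h 7 min
Fri: 5:40 AM–2:13 PM = 8 h 33 min
Sat: 7:32 AM–6:02 PM = 10 h 30 min
Sun: 9:22 AM–1:58 PM = 4 h 36 min
Total worked: 37 h 0 min = 37.00 h.
Threshold 37.5 h → overtime 0 h 0 min, regular 37 h 0 min.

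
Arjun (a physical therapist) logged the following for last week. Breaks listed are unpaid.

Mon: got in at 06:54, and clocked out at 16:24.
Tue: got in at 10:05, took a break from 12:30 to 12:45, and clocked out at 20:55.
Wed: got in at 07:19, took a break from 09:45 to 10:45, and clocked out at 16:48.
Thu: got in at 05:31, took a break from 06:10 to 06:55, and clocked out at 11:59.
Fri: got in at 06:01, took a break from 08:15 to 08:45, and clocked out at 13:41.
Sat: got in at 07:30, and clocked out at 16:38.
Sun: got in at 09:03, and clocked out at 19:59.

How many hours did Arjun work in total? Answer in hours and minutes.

Mon: 06:54–16:24 = 9 h 30 min
Tue: 10:05–20:55 = 10 h 50 min; less 15 min break → 10 h 35 min
Wed: 07:19–16:48 = 9 h 29 min; less 60 min break → 8 h 29 min
Thu: 05:31–11:59 = 6 h 28 min; less 45 min break → 5 h 43 min
Fri: 06:01–13:41 = 7 h 40 min; less 30 min break → 7 h 10 min
Sat: 07:30–16:38 = 9 h 8 min
Sun: 09:03–19:59 = 10 h 56 min
Total: 9 h 30 min + 10 h 35 min + 8 h 29 min + 5 h 43 min + 7 h 10 min + 9 h 8 min + 10 h 56 min = 61 h 31 min.

61 h 31 min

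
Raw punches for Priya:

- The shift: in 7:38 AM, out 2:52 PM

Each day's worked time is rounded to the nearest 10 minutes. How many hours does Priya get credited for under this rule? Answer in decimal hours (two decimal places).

7.17 hours

The shift: 7:38 AM–2:52 PM = 7 h 14 min → rounds to 7 h 10 min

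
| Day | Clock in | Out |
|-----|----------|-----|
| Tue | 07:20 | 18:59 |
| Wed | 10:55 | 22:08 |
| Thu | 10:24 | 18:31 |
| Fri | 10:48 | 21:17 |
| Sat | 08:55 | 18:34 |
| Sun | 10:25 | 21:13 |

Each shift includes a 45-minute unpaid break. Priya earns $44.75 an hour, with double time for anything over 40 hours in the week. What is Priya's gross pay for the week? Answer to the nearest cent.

Tue: 07:20–18:59 = 11 h 39 min; less 45 min break → 10 h 54 min
Wed: 10:55–22:08 = 11 h 13 min; less 45 min break → 10 h 28 min
Thu: 10:24–18:31 = 8 h 7 min; less 45 min break → 7 h 22 min
Fri: 10:48–21:17 = 10 h 29 min; less 45 min break → 9 h 44 min
Sat: 08:55–18:34 = 9 h 39 min; less 45 min break → 8 h 54 min
Sun: 10:25–21:13 = 10 h 48 min; less 45 min break → 10 h 3 min
Total worked: 57 h 25 min = 3445 min.
Regular 40 h 0 min = 2400 min at $44.75/h; overtime 17 h 25 min = 1045 min at $89.50/h.
Pay = (2400 × $44.75 + 1045 × $89.50) ÷ 60 = $3348.79.

$3348.79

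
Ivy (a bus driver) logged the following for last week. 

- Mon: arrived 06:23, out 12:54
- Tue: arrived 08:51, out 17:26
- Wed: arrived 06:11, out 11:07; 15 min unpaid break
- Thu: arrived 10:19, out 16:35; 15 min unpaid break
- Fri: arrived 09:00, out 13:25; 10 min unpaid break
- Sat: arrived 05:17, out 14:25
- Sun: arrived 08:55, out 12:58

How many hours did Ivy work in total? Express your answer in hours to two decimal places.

Mon: 06:23–12:54 = 6 h 31 min
Tue: 08:51–17:26 = 8 h 35 min
Wed: 06:11–11:07 = 4 h 56 min; less 15 min break → 4 h 41 min
Thu: 10:19–16:35 = 6 h 16 min; less 15 min break → 6 h 1 min
Fri: 09:00–13:25 = 4 h 25 min; less 10 min break → 4 h 15 min
Sat: 05:17–14:25 = 9 h 8 min
Sun: 08:55–12:58 = 4 h 3 min
Total: 6 h 31 min + 8 h 35 min + 4 h 41 min + 6 h 1 min + 4 h 15 min + 9 h 8 min + 4 h 3 min = 43 h 14 min.

43.23 hours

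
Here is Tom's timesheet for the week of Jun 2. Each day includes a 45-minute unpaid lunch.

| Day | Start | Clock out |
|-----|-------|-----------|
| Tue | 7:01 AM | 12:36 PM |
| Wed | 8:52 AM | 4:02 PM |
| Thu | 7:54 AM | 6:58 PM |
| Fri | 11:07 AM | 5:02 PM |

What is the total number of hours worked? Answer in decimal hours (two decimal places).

26.73 hours

Tue: 7:01 AM–12:36 PM = 5 h 35 min; less 45 min break → 4 h 50 min
Wed: 8:52 AM–4:02 PM = 7 h 10 min; less 45 min break → 6 h 25 min
Thu: 7:54 AM–6:58 PM = 11 h 4 min; less 45 min break → 10 h 19 min
Fri: 11:07 AM–5:02 PM = 5 h 55 min; less 45 min break → 5 h 10 min
Total: 4 h 50 min + 6 h 25 min + 10 h 19 min + 5 h 10 min = 26 h 44 min.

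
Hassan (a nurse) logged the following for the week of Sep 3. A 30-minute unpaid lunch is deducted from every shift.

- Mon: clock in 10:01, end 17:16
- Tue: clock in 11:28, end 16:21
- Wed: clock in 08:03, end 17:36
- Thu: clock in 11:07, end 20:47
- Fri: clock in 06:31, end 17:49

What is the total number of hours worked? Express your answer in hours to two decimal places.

40.15 hours

Mon: 10:01–17:16 = 7 h 15 min; less 30 min break → 6 h 45 min
Tue: 11:28–16:21 = 4 h 53 min; less 30 min break → 4 h 23 min
Wed: 08:03–17:36 = 9 h 33 min; less 30 min break → 9 h 3 min
Thu: 11:07–20:47 = 9 h 40 min; less 30 min break → 9 h 10 min
Fri: 06:31–17:49 = 11 h 18 min; less 30 min break → 10 h 48 min
Total: 6 h 45 min + 4 h 23 min + 9 h 3 min + 9 h 10 min + 10 h 48 min = 40 h 9 min.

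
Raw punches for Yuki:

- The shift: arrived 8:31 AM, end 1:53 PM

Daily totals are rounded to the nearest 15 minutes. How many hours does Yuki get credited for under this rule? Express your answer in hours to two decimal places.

5.25 hours

The shift: 8:31 AM–1:53 PM = 5 h 22 min → rounds to 5 h 15 min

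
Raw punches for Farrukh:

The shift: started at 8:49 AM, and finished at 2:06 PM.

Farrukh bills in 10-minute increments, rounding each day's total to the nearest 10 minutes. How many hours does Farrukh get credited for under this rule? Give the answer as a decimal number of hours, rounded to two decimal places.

The shift: 8:49 AM–2:06 PM = 5 h 17 min → rounds to 5 h 20 min

5.33 hours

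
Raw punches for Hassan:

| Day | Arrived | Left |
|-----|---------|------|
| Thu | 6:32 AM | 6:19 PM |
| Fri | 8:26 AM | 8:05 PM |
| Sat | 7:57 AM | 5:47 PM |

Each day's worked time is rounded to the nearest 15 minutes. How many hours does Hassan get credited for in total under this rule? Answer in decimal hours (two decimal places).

33.25 hours

Thu: 6:32 AM–6:19 PM = 11 h 47 min → rounds to 11 h 45 min
Fri: 8:26 AM–8:05 PM = 11 h 39 min → rounds to 11 h 45 min
Sat: 7:57 AM–5:47 PM = 9 h 50 min → rounds to 9 h 45 min
Total credited: 33 h 15 min.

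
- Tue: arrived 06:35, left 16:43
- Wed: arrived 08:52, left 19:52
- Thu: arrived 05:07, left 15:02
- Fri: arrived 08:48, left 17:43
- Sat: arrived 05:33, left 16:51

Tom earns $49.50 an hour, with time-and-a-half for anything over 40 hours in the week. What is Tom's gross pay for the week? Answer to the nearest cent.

$2816.55

Tue: 06:35–16:43 = 10 h 8 min
Wed: 08:52–19:52 = 11 h 0 min
Thu: 05:07–15:02 = 9 h 55 min
Fri: 08:48–17:43 = 8 h 55 min
Sat: 05:33–16:51 = 11 h 18 min
Total worked: 51 h 16 min = 3076 min.
Regular 40 h 0 min = 2400 min at $49.50/h; overtime 11 h 16 min = 676 min at $74.25/h.
Pay = (2400 × $49.50 + 676 × $74.25) ÷ 60 = $2816.55.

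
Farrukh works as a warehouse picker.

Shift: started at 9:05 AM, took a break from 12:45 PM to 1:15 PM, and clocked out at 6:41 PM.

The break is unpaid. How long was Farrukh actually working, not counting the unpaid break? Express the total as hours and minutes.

9 h 6 min

Shift: 9:05 AM–6:41 PM = 9 h 36 min; less 30 min break → 9 h 6 min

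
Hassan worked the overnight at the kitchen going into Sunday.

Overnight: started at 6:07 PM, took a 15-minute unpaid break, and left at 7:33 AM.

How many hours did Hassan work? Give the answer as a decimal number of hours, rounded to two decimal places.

Overnight: 6:07 PM → midnight = 5 h 53 min; midnight → 7:33 AM = 7 h 33 min; span 13 h 26 min; less 15 min break → 13 h 11 min

13.18 hours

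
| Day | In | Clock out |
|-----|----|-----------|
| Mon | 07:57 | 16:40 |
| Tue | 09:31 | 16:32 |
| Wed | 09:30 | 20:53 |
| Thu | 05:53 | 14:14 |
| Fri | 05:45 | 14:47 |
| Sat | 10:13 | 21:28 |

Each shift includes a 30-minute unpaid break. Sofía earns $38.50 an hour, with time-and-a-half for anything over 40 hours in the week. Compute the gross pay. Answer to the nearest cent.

Mon: 07:57–16:40 = 8 h 43 min; less 30 min break → 8 h 13 min
Tue: 09:31–16:32 = 7 h 1 min; less 30 min break → 6 h 31 min
Wed: 09:30–20:53 = 11 h 23 min; less 30 min break → 10 h 53 min
Thu: 05:53–14:14 = 8 h 21 min; less 30 min break → 7 h 51 min
Fri: 05:45–14:47 = 9 h 2 min; less 30 min break → 8 h 32 min
Sat: 10:13–21:28 = 11 h 15 min; less 30 min break → 10 h 45 min
Total worked: 52 h 45 min = 3165 min.
Regular 40 h 0 min = 2400 min at $38.50/h; overtime 12 h 45 min = 765 min at $57.75/h.
Pay = (2400 × $38.50 + 765 × $57.75) ÷ 60 = $2276.31.

$2276.31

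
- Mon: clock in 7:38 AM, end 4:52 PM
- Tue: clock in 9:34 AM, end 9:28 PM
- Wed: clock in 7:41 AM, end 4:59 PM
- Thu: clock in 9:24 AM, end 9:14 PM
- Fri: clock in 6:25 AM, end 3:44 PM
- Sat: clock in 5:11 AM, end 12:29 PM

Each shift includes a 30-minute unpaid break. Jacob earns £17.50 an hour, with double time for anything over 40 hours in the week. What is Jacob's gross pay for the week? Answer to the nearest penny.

Mon: 7:38 AM–4:52 PM = 9 h 14 min; less 30 min break → 8 h 44 min
Tue: 9:34 AM–9:28 PM = 11 h 54 min; less 30 min break → 11 h 24 min
Wed: 7:41 AM–4:59 PM = 9 h 18 min; less 30 min break → 8 h 48 min
Thu: 9:24 AM–9:14 PM = 11 h 50 min; less 30 min break → 11 h 20 min
Fri: 6:25 AM–3:44 PM = 9 h 19 min; less 30 min break → 8 h 49 min
Sat: 5:11 AM–12:29 PM = 7 h 18 min; less 30 min break → 6 h 48 min
Total worked: 55 h 53 min = 3353 min.
Regular 40 h 0 min = 2400 min at £17.50/h; overtime 15 h 53 min = 953 min at £35.00/h.
Pay = (2400 × £17.50 + 953 × £35.00) ÷ 60 = £1255.92.

£1255.92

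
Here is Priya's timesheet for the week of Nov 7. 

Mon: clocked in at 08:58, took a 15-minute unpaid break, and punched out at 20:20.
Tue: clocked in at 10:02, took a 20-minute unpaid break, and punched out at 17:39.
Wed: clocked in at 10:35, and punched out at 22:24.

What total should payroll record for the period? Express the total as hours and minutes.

Mon: 08:58–20:20 = 11 h 22 min; less 15 min break → 11 h 7 min
Tue: 10:02–17:39 = 7 h 37 min; less 20 min break → 7 h 17 min
Wed: 10:35–22:24 = 11 h 49 min
Total: 11 h 7 min + 7 h 17 min + 11 h 49 min = 30 h 13 min.

30 h 13 min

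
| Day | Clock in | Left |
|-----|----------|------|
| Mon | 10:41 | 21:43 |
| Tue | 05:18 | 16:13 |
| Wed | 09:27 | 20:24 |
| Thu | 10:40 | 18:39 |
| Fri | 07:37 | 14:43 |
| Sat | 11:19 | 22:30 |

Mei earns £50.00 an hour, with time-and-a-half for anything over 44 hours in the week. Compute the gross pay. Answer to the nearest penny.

£3337.50

Mon: 10:41–21:43 = 11 h 2 min
Tue: 05:18–16:13 = 10 h 55 min
Wed: 09:27–20:24 = 10 h 57 min
Thu: 10:40–18:39 = 7 h 59 min
Fri: 07:37–14:43 = 7 h 6 min
Sat: 11:19–22:30 = 11 h 11 min
Total worked: 59 h 10 min = 3550 min.
Regular 44 h 0 min = 2640 min at £50.00/h; overtime 15 h 10 min = 910 min at £75.00/h.
Pay = (2640 × £50.00 + 910 × £75.00) ÷ 60 = £3337.50.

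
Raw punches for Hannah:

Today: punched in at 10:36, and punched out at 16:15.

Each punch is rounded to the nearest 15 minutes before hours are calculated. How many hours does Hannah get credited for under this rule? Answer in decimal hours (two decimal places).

5.75 hours

Today: in 10:36→10:30, out 16:15→16:15; 5 h 45 min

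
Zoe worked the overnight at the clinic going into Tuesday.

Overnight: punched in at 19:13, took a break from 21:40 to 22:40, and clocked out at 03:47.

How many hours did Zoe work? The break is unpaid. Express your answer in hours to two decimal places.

Overnight: 19:13 → midnight = 4 h 47 min; midnight → 03:47 = 3 h 47 min; span 8 h 34 min; less 60 min break → 7 h 34 min

7.57 hours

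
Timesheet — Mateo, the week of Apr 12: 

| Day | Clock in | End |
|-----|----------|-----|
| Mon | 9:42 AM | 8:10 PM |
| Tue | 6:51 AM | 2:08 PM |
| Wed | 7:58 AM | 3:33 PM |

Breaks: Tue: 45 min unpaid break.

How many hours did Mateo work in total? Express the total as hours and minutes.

Mon: 9:42 AM–8:10 PM = 10 h 28 min
Tue: 6:51 AM–2:08 PM = 7 h 17 min; less 45 min break → 6 h 32 min
Wed: 7:58 AM–3:33 PM = 7 h 35 min
Total: 10 h 28 min + 6 h 32 min + 7 h 35 min = 24 h 35 min.

24 h 35 min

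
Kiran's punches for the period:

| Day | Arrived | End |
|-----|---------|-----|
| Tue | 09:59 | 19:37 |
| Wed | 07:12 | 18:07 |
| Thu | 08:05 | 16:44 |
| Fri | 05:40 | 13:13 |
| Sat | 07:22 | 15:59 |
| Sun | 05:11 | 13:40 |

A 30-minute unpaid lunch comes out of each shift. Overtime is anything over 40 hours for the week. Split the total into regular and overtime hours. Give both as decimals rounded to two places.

Regular 40.00 hours, overtime 10.85 hours

Tue: 09:59–19:37 = 9 h 38 min; less 30 min break → 9 h 8 min
Wed: 07:12–18:07 = 10 h 55 min; less 30 min break → 10 h 25 min
Thu: 08:05–16:44 = 8 h 39 min; less 30 min break → 8 h 9 min
Fri: 05:40–13:13 = 7 h 33 min; less 30 min break → 7 h 3 min
Sat: 07:22–15:59 = 8 h 37 min; less 30 min break → 8 h 7 min
Sun: 05:11–13:40 = 8 h 29 min; less 30 min break → 7 h 59 min
Total worked: 50 h 51 min = 50.85 h.
Threshold 40 h → overtime 10 h 51 min, regular 40 h 0 min.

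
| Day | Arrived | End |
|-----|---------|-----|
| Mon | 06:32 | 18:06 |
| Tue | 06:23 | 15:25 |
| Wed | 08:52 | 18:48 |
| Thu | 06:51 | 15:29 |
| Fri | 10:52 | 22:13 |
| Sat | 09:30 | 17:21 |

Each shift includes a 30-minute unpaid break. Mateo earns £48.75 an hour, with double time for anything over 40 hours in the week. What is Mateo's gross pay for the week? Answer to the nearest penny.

Mon: 06:32–18:06 = 11 h 34 min; less 30 min break → 11 h 4 min
Tue: 06:23–15:25 = 9 h 2 min; less 30 min break → 8 h 32 min
Wed: 08:52–18:48 = 9 h 56 min; less 30 min break → 9 h 26 min
Thu: 06:51–15:29 = 8 h 38 min; less 30 min break → 8 h 8 min
Fri: 10:52–22:13 = 11 h 21 min; less 30 min break → 10 h 51 min
Sat: 09:30–17:21 = 7 h 51 min; less 30 min break → 7 h 21 min
Total worked: 55 h 22 min = 3322 min.
Regular 40 h 0 min = 2400 min at £48.75/h; overtime 15 h 22 min = 922 min at £97.50/h.
Pay = (2400 × £48.75 + 922 × £97.50) ÷ 60 = £3448.25.

£3448.25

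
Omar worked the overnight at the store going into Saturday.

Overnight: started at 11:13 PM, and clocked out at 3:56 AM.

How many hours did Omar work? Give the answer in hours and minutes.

Overnight: 11:13 PM → midnight = 0 h 47 min; midnight → 3:56 AM = 3 h 56 min; span 4 h 43 min

4 h 43 min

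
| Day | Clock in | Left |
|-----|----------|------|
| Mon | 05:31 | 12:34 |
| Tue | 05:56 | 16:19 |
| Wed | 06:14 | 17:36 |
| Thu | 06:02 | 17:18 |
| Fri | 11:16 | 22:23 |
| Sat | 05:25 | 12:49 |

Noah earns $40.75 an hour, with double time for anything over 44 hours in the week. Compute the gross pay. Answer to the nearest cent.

Mon: 05:31–12:34 = 7 h 3 min
Tue: 05:56–16:19 = 10 h 23 min
Wed: 06:14–17:36 = 11 h 22 min
Thu: 06:02–17:18 = 11 h 16 min
Fri: 11:16–22:23 = 11 h 7 min
Sat: 05:25–12:49 = 7 h 24 min
Total worked: 58 h 35 min = 3515 min.
Regular 44 h 0 min = 2640 min at $40.75/h; overtime 14 h 35 min = 875 min at $81.50/h.
Pay = (2640 × $40.75 + 875 × $81.50) ÷ 60 = $2981.54.

$2981.54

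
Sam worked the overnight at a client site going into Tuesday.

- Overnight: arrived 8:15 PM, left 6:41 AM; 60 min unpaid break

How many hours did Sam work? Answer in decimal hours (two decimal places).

9.43 hours

Overnight: 8:15 PM → midnight = 3 h 45 min; midnight → 6:41 AM = 6 h 41 min; span 10 h 26 min; less 60 min break → 9 h 26 min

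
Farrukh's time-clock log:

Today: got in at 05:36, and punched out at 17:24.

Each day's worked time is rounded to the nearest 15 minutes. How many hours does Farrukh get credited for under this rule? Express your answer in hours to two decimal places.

11.75 hours

Today: 05:36–17:24 = 11 h 48 min → rounds to 11 h 45 min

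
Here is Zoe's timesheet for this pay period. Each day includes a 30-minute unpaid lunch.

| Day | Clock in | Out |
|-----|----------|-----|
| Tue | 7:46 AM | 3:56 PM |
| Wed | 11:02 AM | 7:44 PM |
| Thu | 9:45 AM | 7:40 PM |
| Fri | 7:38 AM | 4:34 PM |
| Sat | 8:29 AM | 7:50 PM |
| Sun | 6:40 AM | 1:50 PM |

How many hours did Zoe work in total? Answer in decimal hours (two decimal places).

51.23 hours

Tue: 7:46 AM–3:56 PM = 8 h 10 min; less 30 min break → 7 h 40 min
Wed: 11:02 AM–7:44 PM = 8 h 42 min; less 30 min break → 8 h 12 min
Thu: 9:45 AM–7:40 PM = 9 h 55 min; less 30 min break → 9 h 25 min
Fri: 7:38 AM–4:34 PM = 8 h 56 min; less 30 min break → 8 h 26 min
Sat: 8:29 AM–7:50 PM = 11 h 21 min; less 30 min break → 10 h 51 min
Sun: 6:40 AM–1:50 PM = 7 h 10 min; less 30 min break → 6 h 40 min
Total: 7 h 40 min + 8 h 12 min + 9 h 25 min + 8 h 26 min + 10 h 51 min + 6 h 40 min = 51 h 14 min.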